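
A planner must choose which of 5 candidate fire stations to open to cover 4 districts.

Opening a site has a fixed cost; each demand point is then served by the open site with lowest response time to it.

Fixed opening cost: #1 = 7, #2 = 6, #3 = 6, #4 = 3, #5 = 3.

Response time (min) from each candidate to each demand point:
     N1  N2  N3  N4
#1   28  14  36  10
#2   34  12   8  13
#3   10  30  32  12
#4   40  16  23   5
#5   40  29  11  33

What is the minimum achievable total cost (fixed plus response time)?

Open {#2, #3, #4}: assign each demand point to its cheapest open site.
  N1→#3 10, N2→#2 12, N3→#2 8, N4→#4 5
  response time 35, fixed 15 → total 50.
Compare {#2, #3, #4, #5}: response time 35 + fixed 18 = 53.
Compare {#2, #3}: response time 42 + fixed 12 = 54.
Compare {#3, #4, #5}: response time 42 + fixed 12 = 54.
All other subsets cost ≥ 53. Minimum total cost: 50.

50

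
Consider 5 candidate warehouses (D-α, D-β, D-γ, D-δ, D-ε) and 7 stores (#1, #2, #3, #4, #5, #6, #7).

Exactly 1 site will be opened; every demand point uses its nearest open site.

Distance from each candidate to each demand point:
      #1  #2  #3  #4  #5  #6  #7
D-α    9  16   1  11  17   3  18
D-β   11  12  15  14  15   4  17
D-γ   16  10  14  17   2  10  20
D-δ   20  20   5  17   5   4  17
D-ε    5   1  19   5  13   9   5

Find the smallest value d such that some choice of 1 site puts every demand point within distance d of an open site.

Open {D-β}.
  Farthest demand point is #7 at distance 17 (to D-β); all others are ≤ 17.
With {D-α} the worst case is 18.
With {D-ε} the worst case is 19.
No size-1 selection achieves below 17.

17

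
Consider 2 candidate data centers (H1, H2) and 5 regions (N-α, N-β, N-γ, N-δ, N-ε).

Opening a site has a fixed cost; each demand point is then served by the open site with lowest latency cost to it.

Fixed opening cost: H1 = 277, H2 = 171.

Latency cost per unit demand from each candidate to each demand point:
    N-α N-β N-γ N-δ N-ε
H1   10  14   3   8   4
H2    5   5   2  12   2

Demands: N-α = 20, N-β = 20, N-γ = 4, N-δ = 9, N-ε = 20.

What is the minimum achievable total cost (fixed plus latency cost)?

Open {H2}: assign each demand point to its cheapest open site.
  N-α→H2 20×5=100, N-β→H2 20×5=100, N-γ→H2 4×2=8, N-δ→H2 9×12=108, N-ε→H2 20×2=40
  latency cost 356, fixed 171 → total 527.
Compare {H1, H2}: latency cost 320 + fixed 448 = 768.
Compare {H1}: latency cost 644 + fixed 277 = 921.

527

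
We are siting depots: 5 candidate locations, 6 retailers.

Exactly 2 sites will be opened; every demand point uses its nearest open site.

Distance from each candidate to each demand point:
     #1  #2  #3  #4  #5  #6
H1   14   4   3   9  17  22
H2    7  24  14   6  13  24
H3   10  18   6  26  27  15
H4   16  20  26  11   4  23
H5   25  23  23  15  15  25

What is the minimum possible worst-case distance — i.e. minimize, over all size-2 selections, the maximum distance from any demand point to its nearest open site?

17

Open {H1, H3}.
  Farthest demand point is #5 at distance 17 (to H1); all others are ≤ 17.
With {H2, H3} the worst case is 18.
With {H3, H4} the worst case is 18.
No size-2 selection achieves below 17.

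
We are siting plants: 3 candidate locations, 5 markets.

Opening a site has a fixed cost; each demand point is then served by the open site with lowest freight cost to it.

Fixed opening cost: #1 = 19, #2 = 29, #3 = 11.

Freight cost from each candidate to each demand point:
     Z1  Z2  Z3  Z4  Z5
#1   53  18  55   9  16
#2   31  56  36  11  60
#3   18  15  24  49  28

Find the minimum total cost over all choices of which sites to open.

112

Open {#1, #3}: assign each demand point to its cheapest open site.
  Z1→#3 18, Z2→#3 15, Z3→#3 24, Z4→#1 9, Z5→#1 16
  freight cost 82, fixed 30 → total 112.
Compare {#2, #3}: freight cost 96 + fixed 40 = 136.
Compare {#1, #2, #3}: freight cost 82 + fixed 59 = 141.
Compare {#3}: freight cost 134 + fixed 11 = 145.
All other subsets cost ≥ 136. Minimum total cost: 112.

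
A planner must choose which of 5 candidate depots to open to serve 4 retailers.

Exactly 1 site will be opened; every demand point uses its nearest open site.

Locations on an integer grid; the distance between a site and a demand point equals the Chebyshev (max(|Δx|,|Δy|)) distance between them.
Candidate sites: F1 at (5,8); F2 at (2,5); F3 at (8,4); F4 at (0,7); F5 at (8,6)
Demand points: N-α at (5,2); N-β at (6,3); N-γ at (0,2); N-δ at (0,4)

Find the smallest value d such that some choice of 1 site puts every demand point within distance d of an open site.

4

Open {F2}.
  Farthest demand point is N-β at distance 4 (to F2); all others are ≤ 4.
With {F1} the worst case is 6.
With {F4} the worst case is 6.
No size-1 selection achieves below 4.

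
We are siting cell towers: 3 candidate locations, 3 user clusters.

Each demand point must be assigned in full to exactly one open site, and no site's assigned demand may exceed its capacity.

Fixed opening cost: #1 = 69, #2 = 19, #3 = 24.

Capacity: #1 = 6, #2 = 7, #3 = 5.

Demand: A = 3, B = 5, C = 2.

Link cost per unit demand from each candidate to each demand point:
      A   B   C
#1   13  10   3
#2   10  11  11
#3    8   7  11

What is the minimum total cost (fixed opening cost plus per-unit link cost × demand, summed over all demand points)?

130

Open {#2, #3}; cheapest assignment that respects the capacities:
  #2 (cap 7, load 5): A, C — cost 3×10 + 2×11 = 52
  #3 (cap 5, load 5): B — cost 5×7 = 35
  Shipping 87, fixed 43 → total 130.
  Any other capacity-feasible assignment to {#2, #3} ships for at least 87.
Compare {#1, #3}: its best feasible assignment gives total 173.
Compare {#1, #2, #3}: its best feasible assignment gives total 183.
Every other set of open sites that can feasibly serve all demand totals ≥ 173 even under its best assignment. Minimum: 130.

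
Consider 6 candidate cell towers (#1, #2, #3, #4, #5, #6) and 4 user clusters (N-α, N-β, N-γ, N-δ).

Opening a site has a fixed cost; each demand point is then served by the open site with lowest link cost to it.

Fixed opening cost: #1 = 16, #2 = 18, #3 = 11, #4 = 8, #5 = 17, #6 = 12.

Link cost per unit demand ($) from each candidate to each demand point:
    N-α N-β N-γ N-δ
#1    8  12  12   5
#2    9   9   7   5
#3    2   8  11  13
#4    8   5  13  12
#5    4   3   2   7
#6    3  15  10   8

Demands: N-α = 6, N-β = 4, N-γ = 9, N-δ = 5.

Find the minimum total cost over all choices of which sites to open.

Open {#3, #5}: assign each demand point to its cheapest open site.
  N-α→#3 6×2=12, N-β→#5 4×3=12, N-γ→#5 9×2=18, N-δ→#5 5×7=35
  link cost 77, fixed 28 → total 105.
Compare {#5}: link cost 89 + fixed 17 = 106.
Compare {#1, #3, #5}: link cost 67 + fixed 44 = 111.
Compare {#1, #5}: link cost 79 + fixed 33 = 112.
All other subsets cost ≥ 106. Minimum total cost: 105.

105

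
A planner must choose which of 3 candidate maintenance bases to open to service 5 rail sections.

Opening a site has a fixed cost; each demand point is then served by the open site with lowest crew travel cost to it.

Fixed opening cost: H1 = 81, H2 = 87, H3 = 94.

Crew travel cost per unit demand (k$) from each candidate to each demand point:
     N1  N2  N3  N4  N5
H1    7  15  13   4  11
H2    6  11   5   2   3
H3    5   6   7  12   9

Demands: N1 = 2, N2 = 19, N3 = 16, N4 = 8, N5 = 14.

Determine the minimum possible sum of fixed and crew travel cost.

Open {H2, H3}: assign each demand point to its cheapest open site.
  N1→H3 2×5=10, N2→H3 19×6=114, N3→H2 16×5=80, N4→H2 8×2=16, N5→H2 14×3=42
  crew travel cost 262, fixed 181 → total 443.
Compare {H2}: crew travel cost 359 + fixed 87 = 446.
Compare {H1, H2, H3}: crew travel cost 262 + fixed 262 = 524.
Compare {H1, H2}: crew travel cost 359 + fixed 168 = 527.
All other subsets cost ≥ 446. Minimum total cost: 443.

443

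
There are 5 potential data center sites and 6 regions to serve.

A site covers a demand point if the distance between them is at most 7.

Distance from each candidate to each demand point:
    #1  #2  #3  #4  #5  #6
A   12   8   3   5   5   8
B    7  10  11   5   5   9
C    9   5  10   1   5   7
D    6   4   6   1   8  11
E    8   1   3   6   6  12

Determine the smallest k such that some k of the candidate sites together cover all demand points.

2

Coverage sets (demand points within 7 of each site):
  A: {#3, #4, #5}
  B: {#1, #4, #5}
  C: {#2, #4, #5, #6}
  D: {#1, #2, #3, #4}
  E: {#2, #3, #4, #5}
No single site covers all 6 demand points.
But {C, D} covers everything, so the minimum is 2.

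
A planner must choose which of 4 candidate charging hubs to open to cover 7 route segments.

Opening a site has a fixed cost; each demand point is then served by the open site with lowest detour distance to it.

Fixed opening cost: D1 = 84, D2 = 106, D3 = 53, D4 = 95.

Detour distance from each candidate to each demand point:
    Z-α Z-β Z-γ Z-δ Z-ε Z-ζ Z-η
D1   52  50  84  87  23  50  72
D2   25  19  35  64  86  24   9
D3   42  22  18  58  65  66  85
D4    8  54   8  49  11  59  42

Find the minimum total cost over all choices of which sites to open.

326

Open {D4}: assign each demand point to its cheapest open site.
  Z-α→D4 8, Z-β→D4 54, Z-γ→D4 8, Z-δ→D4 49, Z-ε→D4 11, Z-ζ→D4 59, Z-η→D4 42
  detour distance 231, fixed 95 → total 326.
Compare {D2, D4}: detour distance 128 + fixed 201 = 329.
Compare {D3, D4}: detour distance 199 + fixed 148 = 347.
Compare {D2}: detour distance 262 + fixed 106 = 368.
All other subsets cost ≥ 329. Minimum total cost: 326.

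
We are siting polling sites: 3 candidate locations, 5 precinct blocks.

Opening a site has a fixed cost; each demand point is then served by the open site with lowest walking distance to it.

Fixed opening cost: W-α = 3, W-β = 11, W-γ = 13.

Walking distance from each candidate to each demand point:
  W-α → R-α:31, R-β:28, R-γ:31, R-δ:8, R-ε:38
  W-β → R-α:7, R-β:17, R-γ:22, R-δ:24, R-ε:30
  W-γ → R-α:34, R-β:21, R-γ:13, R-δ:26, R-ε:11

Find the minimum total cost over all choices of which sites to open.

Open {W-α, W-β, W-γ}: assign each demand point to its cheapest open site.
  R-α→W-β 7, R-β→W-β 17, R-γ→W-γ 13, R-δ→W-α 8, R-ε→W-γ 11
  walking distance 56, fixed 27 → total 83.
Compare {W-β, W-γ}: walking distance 72 + fixed 24 = 96.
Compare {W-α, W-β}: walking distance 84 + fixed 14 = 98.
Compare {W-α, W-γ}: walking distance 84 + fixed 16 = 100.
All other subsets cost ≥ 96. Minimum total cost: 83.

83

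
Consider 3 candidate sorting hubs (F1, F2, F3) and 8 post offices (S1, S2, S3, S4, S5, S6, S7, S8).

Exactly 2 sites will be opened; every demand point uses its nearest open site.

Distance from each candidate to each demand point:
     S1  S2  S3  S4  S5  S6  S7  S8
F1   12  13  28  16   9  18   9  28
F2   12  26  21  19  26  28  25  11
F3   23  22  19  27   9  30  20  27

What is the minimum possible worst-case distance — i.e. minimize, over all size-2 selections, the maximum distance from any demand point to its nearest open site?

Open {F1, F2}.
  Farthest demand point is S3 at distance 21 (to F2); all others are ≤ 21.
With {F1, F3} the worst case is 27.
With {F2, F3} the worst case is 28.
No size-2 selection achieves below 21.

21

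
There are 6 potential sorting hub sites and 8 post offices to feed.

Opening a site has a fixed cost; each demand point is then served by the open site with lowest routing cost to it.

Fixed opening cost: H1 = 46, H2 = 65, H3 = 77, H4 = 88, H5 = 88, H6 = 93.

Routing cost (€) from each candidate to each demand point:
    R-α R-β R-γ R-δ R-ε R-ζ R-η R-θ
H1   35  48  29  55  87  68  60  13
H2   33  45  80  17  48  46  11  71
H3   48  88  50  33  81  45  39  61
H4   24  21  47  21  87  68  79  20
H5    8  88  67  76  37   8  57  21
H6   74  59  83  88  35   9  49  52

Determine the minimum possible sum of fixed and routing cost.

Open {H1, H2}: assign each demand point to its cheapest open site.
  R-α→H2 33, R-β→H2 45, R-γ→H1 29, R-δ→H2 17, R-ε→H2 48, R-ζ→H2 46, R-η→H2 11, R-θ→H1 13
  routing cost 242, fixed 111 → total 353.
Compare {H2, H5}: routing cost 214 + fixed 153 = 367.
Compare {H1, H2, H5}: routing cost 168 + fixed 199 = 367.
Compare {H2, H4}: routing cost 234 + fixed 153 = 387.
All other subsets cost ≥ 367. Minimum total cost: 353.

353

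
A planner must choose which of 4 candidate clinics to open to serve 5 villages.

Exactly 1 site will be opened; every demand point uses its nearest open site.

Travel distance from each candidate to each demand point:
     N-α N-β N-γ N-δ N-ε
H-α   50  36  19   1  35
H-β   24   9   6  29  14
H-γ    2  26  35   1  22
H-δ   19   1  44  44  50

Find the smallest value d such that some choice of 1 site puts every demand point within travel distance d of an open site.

Open {H-β}.
  Farthest demand point is N-δ at travel distance 29 (to H-β); all others are ≤ 29.
With {H-γ} the worst case is 35.
With {H-α} the worst case is 50.
No size-1 selection achieves below 29.

29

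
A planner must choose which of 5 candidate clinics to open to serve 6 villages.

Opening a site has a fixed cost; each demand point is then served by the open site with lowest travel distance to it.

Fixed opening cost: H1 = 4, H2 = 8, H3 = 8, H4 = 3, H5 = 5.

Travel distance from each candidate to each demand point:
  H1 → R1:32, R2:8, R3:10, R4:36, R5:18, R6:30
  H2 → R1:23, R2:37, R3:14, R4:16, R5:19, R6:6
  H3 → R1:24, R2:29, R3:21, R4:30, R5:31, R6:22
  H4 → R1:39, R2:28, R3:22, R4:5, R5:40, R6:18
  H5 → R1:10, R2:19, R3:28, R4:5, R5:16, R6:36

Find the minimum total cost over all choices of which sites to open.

Open {H1, H2, H5}: assign each demand point to its cheapest open site.
  R1→H5 10, R2→H1 8, R3→H1 10, R4→H5 5, R5→H5 16, R6→H2 6
  travel distance 55, fixed 17 → total 72.
Compare {H1, H2, H4, H5}: travel distance 55 + fixed 20 = 75.
Compare {H1, H4, H5}: travel distance 67 + fixed 12 = 79.
Compare {H1, H2, H3, H5}: travel distance 55 + fixed 25 = 80.
All other subsets cost ≥ 75. Minimum total cost: 72.

72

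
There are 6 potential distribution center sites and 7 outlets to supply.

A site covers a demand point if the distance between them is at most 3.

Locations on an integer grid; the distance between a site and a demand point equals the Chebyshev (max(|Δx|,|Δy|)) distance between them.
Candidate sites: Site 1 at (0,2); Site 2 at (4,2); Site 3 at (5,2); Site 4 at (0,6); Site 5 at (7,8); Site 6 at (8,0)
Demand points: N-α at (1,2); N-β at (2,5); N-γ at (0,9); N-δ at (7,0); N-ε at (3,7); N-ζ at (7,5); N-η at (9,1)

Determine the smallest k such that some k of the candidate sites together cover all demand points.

Coverage sets (demand points within 3 of each site):
  Site 1: {N-α, N-β}
  Site 2: {N-α, N-β, N-δ, N-ζ}
  Site 3: {N-β, N-δ, N-ζ}
  Site 4: {N-β, N-γ, N-ε}
  Site 5: {N-ζ}
  Site 6: {N-δ, N-η}
No 2 sites suffice: every size-2 union leaves at least one demand point uncovered.
But {Site 2, Site 4, Site 6} covers everything, so the minimum is 3.

3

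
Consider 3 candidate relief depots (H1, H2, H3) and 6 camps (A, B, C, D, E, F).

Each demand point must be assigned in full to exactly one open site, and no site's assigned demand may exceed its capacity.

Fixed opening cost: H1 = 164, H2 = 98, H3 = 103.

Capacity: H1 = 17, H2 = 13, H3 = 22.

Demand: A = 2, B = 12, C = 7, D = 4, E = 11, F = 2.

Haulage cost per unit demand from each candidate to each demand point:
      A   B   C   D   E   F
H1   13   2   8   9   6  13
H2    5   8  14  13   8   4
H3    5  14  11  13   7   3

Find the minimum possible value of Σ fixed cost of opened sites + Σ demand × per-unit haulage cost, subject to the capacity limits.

497

Open {H1, H3}; cheapest assignment that respects the capacities:
  H1 (cap 17, load 16): B, D — cost 12×2 + 4×9 = 60
  H3 (cap 22, load 22): A, C, E, F — cost 2×5 + 7×11 + 11×7 + 2×3 = 170
  Shipping 230, fixed 267 → total 497.
  Any other capacity-feasible assignment to {H1, H3} ships for at least 230.
Compare {H1, H2, H3}: its best feasible assignment gives total 595.
Every other set of open sites that can feasibly serve all demand totals ≥ 595 even under its best assignment. Minimum: 497.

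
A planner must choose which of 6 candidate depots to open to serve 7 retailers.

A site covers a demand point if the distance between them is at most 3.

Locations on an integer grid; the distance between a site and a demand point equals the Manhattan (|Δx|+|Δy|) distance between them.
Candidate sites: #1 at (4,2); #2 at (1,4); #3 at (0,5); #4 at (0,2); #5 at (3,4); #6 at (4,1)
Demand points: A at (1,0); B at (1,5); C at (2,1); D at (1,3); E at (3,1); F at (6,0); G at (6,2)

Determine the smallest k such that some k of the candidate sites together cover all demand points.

Coverage sets (demand points within 3 of each site):
  #1: {C, E, G}
  #2: {B, D}
  #3: {B, D}
  #4: {A, C, D}
  #5: {B, D, E}
  #6: {C, E, F, G}
No 2 sites suffice: every size-2 union leaves at least one demand point uncovered.
But {#2, #4, #6} covers everything, so the minimum is 3.

3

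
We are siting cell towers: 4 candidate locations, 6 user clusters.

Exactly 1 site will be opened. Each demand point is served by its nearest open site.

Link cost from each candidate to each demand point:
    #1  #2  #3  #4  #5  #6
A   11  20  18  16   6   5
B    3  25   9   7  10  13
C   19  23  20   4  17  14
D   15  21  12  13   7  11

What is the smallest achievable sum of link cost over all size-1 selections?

Open {B}.
  #1→B 3, #2→B 25, #3→B 9, #4→B 7, #5→B 10, #6→B 13  ⇒ total 67.
Compare {A}: total 76.
Compare {D}: total 79.
No size-1 selection does better; minimum is 67.

67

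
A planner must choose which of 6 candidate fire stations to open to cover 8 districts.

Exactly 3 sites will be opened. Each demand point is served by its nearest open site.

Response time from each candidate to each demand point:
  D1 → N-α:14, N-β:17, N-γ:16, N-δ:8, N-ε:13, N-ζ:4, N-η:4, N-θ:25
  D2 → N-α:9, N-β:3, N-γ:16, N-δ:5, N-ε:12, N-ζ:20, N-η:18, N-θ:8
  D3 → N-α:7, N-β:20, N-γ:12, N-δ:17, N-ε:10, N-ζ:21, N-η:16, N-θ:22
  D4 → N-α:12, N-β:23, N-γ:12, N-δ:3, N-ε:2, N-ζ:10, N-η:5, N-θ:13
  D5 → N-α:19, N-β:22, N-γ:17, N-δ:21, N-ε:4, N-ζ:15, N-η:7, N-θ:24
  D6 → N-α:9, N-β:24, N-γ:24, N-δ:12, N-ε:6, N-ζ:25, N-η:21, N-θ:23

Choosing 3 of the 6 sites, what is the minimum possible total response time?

Open {D1, D2, D4}.
  N-α→D2 9, N-β→D2 3, N-γ→D4 12, N-δ→D4 3, N-ε→D4 2, N-ζ→D1 4, N-η→D1 4, N-θ→D2 8  ⇒ total 45.
Compare {D2, D3, D4}: total 50.
Compare {D2, D4, D5}: total 52.
No size-3 selection does better; minimum is 45.

45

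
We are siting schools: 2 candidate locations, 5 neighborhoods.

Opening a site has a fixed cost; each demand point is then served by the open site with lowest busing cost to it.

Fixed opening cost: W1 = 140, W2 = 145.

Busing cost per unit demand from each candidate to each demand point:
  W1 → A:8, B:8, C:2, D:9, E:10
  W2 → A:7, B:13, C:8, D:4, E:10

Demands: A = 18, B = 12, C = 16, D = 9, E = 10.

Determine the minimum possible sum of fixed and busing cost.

593

Open {W1}: assign each demand point to its cheapest open site.
  A→W1 18×8=144, B→W1 12×8=96, C→W1 16×2=32, D→W1 9×9=81, E→W1 10×10=100
  busing cost 453, fixed 140 → total 593.
Compare {W1, W2}: busing cost 390 + fixed 285 = 675.
Compare {W2}: busing cost 546 + fixed 145 = 691.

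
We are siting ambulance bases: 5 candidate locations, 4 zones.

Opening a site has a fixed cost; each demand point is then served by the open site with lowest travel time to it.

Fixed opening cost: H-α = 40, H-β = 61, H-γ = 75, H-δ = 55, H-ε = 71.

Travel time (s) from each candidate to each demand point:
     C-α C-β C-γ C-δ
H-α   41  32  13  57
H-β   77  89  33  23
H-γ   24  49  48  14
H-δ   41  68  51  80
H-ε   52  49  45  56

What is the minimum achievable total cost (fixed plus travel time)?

Open {H-α}: assign each demand point to its cheapest open site.
  C-α→H-α 41, C-β→H-α 32, C-γ→H-α 13, C-δ→H-α 57
  travel time 143, fixed 40 → total 183.
Compare {H-α, H-γ}: travel time 83 + fixed 115 = 198.
Compare {H-γ}: travel time 135 + fixed 75 = 210.
Compare {H-α, H-β}: travel time 109 + fixed 101 = 210.
All other subsets cost ≥ 198. Minimum total cost: 183.

183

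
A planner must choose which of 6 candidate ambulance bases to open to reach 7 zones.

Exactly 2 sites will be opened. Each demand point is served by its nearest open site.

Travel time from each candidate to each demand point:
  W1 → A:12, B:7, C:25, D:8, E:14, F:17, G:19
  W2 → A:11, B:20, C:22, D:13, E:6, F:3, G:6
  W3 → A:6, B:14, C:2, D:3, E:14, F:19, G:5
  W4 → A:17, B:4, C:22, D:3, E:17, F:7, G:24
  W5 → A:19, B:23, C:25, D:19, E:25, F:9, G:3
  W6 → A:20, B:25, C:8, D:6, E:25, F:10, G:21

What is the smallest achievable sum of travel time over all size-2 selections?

Open {W2, W3}.
  A→W3 6, B→W3 14, C→W3 2, D→W3 3, E→W2 6, F→W2 3, G→W3 5  ⇒ total 39.
Compare {W3, W4}: total 41.
Compare {W3, W5}: total 51.
No size-2 selection does better; minimum is 39.

39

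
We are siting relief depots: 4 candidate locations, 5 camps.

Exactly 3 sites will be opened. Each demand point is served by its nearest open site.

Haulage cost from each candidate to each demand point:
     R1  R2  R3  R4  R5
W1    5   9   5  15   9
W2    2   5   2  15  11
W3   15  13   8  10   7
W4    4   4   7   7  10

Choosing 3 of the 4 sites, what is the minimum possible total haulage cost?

22

Open {W2, W3, W4}.
  R1→W2 2, R2→W4 4, R3→W2 2, R4→W4 7, R5→W3 7  ⇒ total 22.
Compare {W1, W2, W4}: total 24.
Compare {W1, W2, W3}: total 26.
No size-3 selection does better; minimum is 22.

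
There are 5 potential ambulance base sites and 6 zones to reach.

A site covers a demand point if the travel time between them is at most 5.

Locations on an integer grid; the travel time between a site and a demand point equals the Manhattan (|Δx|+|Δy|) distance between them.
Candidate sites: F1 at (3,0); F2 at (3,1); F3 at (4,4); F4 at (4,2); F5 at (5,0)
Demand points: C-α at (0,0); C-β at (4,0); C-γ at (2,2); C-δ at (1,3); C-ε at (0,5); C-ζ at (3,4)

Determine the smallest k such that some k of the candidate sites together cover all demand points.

Coverage sets (demand points within 5 of each site):
  F1: {C-α, C-β, C-γ, C-δ, C-ζ}
  F2: {C-α, C-β, C-γ, C-δ, C-ζ}
  F3: {C-β, C-γ, C-δ, C-ε, C-ζ}
  F4: {C-β, C-γ, C-δ, C-ζ}
  F5: {C-α, C-β, C-γ}
No single site covers all 6 demand points.
But {F1, F3} covers everything, so the minimum is 2.

2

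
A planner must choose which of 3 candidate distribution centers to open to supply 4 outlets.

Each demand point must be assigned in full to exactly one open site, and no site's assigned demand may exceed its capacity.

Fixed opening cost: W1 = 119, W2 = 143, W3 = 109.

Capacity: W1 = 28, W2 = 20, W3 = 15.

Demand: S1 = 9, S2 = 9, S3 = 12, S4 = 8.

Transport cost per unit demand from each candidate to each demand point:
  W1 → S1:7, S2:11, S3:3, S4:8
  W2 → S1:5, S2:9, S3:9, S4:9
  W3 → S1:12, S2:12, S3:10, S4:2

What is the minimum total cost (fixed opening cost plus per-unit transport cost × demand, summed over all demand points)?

488

Open {W1, W2}; cheapest assignment that respects the capacities:
  W1 (cap 28, load 20): S3, S4 — cost 12×3 + 8×8 = 100
  W2 (cap 20, load 18): S1, S2 — cost 9×5 + 9×9 = 126
  Shipping 226, fixed 262 → total 488.
  Any other capacity-feasible assignment to {W1, W2} ships for at least 226.
Compare {W1, W2, W3}: its best feasible assignment gives total 549.
Compare {W1, W3}: its best feasible assignment gives total 574.
Every other set of open sites that can feasibly serve all demand totals ≥ 549 even under its best assignment. Minimum: 488.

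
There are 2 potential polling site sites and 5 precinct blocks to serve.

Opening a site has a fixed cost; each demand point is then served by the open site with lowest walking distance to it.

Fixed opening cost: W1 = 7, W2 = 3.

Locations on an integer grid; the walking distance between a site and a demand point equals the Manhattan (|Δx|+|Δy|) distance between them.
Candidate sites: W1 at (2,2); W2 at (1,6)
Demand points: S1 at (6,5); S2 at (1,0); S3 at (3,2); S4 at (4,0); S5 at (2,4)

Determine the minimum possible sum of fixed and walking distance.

Open {W1}: assign each demand point to its cheapest open site.
  S1→W1 7, S2→W1 3, S3→W1 1, S4→W1 4, S5→W1 2
  walking distance 17, fixed 7 → total 24.
Compare {W1, W2}: walking distance 16 + fixed 10 = 26.
Compare {W2}: walking distance 30 + fixed 3 = 33.

24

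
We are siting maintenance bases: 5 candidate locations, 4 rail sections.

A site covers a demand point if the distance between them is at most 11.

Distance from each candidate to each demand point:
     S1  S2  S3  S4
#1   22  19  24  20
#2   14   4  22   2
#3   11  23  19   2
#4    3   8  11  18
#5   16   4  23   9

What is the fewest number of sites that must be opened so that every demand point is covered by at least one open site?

Coverage sets (demand points within 11 of each site):
  #1: {}
  #2: {S2, S4}
  #3: {S1, S4}
  #4: {S1, S2, S3}
  #5: {S2, S4}
No single site covers all 4 demand points.
But {#2, #4} covers everything, so the minimum is 2.

2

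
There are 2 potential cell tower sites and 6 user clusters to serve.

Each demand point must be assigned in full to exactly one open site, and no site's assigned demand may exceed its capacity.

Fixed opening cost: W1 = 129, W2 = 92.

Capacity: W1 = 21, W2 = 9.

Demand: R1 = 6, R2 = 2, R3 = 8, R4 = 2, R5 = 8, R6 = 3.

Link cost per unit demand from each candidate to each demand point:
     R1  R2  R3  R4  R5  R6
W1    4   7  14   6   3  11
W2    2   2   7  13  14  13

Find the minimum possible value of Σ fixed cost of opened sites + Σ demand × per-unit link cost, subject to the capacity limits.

384

Open {W1, W2}; cheapest assignment that respects the capacities:
  W1 (cap 21, load 21): R1, R2, R4, R5, R6 — cost 6×4 + 2×7 + 2×6 + 8×3 + 3×11 = 107
  W2 (cap 9, load 8): R3 — cost 8×7 = 56
  Shipping 163, fixed 221 → total 384.
  Any other capacity-feasible assignment to {W1, W2} ships for at least 163.
Total demand is 29 and no other set of sites has combined capacity ≥ 29, so {W1, W2} is the only feasible choice of open sites. Minimum: 384.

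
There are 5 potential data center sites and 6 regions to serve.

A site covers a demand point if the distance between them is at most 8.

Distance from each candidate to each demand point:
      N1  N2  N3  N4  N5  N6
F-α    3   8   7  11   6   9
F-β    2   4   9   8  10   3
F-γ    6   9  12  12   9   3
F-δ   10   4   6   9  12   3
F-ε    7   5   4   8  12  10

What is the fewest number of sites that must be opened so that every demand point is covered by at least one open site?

2

Coverage sets (demand points within 8 of each site):
  F-α: {N1, N2, N3, N5}
  F-β: {N1, N2, N4, N6}
  F-γ: {N1, N6}
  F-δ: {N2, N3, N6}
  F-ε: {N1, N2, N3, N4}
No single site covers all 6 demand points.
But {F-α, F-β} covers everything, so the minimum is 2.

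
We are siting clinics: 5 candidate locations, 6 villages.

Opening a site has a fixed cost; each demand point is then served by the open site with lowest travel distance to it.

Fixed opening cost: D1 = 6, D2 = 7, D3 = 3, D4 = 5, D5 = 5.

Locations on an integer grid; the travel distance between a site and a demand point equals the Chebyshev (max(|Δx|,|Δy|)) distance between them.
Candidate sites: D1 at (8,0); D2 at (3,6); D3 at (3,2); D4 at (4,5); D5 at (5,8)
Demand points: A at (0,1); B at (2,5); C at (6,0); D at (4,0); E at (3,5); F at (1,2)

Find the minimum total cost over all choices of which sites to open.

Open {D3}: assign each demand point to its cheapest open site.
  A→D3 3, B→D3 3, C→D3 3, D→D3 2, E→D3 3, F→D3 2
  travel distance 16, fixed 3 → total 19.
Compare {D3, D4}: travel distance 13 + fixed 8 = 21.
Compare {D2, D3}: travel distance 12 + fixed 10 = 22.
Compare {D1, D3}: travel distance 15 + fixed 9 = 24.
All other subsets cost ≥ 21. Minimum total cost: 19.

19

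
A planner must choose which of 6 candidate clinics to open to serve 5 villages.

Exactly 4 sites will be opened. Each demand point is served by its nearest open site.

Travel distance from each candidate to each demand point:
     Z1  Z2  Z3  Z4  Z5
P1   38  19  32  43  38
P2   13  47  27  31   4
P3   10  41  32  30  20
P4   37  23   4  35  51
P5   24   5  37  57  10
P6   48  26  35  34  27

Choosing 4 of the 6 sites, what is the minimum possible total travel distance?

53

Open {P2, P3, P4, P5}.
  Z1→P3 10, Z2→P5 5, Z3→P4 4, Z4→P3 30, Z5→P2 4  ⇒ total 53.
Compare {P1, P2, P4, P5}: total 57.
Compare {P2, P4, P5, P6}: total 57.
No size-4 selection does better; minimum is 53.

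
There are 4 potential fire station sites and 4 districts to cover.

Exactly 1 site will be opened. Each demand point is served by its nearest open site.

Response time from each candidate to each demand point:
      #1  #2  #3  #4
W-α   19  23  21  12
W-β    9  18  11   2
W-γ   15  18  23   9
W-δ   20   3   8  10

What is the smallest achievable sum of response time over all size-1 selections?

Open {W-β}.
  #1→W-β 9, #2→W-β 18, #3→W-β 11, #4→W-β 2  ⇒ total 40.
Compare {W-δ}: total 41.
Compare {W-γ}: total 65.
No size-1 selection does better; minimum is 40.

40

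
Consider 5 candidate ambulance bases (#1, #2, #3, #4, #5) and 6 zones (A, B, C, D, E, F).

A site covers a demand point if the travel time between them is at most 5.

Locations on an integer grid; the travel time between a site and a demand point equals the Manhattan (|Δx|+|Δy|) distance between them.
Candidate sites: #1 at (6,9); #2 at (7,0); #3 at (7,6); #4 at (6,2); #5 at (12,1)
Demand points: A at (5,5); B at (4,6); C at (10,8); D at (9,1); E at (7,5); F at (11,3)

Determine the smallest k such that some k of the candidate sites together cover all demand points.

2

Coverage sets (demand points within 5 of each site):
  #1: {A, B, C, E}
  #2: {D, E}
  #3: {A, B, C, E}
  #4: {A, D, E}
  #5: {D, F}
No single site covers all 6 demand points.
But {#1, #5} covers everything, so the minimum is 2.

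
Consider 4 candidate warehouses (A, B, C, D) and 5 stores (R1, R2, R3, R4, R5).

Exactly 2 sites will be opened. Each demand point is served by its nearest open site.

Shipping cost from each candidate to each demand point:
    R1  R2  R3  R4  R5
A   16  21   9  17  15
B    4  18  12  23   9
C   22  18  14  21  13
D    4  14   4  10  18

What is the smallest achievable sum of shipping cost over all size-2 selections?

Open {B, D}.
  R1→B 4, R2→D 14, R3→D 4, R4→D 10, R5→B 9  ⇒ total 41.
Compare {C, D}: total 45.
Compare {A, D}: total 47.
No size-2 selection does better; minimum is 41.

41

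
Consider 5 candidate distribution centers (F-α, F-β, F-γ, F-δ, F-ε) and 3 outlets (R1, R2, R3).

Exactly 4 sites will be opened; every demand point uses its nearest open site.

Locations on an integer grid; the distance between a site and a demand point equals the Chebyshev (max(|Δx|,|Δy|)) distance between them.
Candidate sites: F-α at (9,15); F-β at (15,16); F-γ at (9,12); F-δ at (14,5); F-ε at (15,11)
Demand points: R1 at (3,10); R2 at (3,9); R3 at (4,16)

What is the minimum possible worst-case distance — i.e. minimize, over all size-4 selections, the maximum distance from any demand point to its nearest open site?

6

Open {F-α, F-β, F-γ, F-δ}.
  Farthest demand point is R1 at distance 6 (to F-α); all others are ≤ 6.
With {F-α, F-β, F-γ, F-ε} the worst case is 6.
With {F-α, F-β, F-δ, F-ε} the worst case is 6.
No size-4 selection achieves below 6.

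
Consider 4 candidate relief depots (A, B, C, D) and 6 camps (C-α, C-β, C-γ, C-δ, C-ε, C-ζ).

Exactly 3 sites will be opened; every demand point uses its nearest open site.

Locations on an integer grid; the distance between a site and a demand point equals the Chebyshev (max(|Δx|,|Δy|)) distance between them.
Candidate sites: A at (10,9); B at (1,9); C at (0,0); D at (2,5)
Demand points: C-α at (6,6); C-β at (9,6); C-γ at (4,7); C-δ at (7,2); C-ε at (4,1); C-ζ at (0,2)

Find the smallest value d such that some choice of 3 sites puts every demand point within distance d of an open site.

Open {A, B, D}.
  Farthest demand point is C-δ at distance 5 (to D); all others are ≤ 5.
With {A, C, D} the worst case is 5.
With {A, B, C} the worst case is 7.
No size-3 selection achieves below 5.

5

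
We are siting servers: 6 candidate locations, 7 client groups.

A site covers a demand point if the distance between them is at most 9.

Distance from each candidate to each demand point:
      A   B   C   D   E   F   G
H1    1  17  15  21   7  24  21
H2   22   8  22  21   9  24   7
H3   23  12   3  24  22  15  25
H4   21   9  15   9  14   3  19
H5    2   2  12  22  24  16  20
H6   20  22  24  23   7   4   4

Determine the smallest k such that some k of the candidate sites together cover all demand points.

4

Coverage sets (demand points within 9 of each site):
  H1: {A, E}
  H2: {B, E, G}
  H3: {C}
  H4: {B, D, F}
  H5: {A, B}
  H6: {E, F, G}
No 3 sites suffice: every size-3 union leaves at least one demand point uncovered.
But {H1, H2, H3, H4} covers everything, so the minimum is 4.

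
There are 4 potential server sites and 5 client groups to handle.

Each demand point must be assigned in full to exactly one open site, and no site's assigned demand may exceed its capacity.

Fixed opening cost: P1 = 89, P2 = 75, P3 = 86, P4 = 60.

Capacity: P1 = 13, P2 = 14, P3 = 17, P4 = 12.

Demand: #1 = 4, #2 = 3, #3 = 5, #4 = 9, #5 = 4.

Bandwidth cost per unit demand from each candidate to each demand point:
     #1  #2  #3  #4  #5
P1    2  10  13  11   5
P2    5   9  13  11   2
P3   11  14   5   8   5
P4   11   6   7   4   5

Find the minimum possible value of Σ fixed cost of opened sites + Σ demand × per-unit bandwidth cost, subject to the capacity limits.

282

Open {P2, P4}; cheapest assignment that respects the capacities:
  P2 (cap 14, load 13): #1, #3, #5 — cost 4×5 + 5×13 + 4×2 = 93
  P4 (cap 12, load 12): #2, #4 — cost 3×6 + 9×4 = 54
  Shipping 147, fixed 135 → total 282.
  Any other capacity-feasible assignment to {P2, P4} ships for at least 147.
Compare {P3, P4}: its best feasible assignment gives total 289.
Compare {P1, P4}: its best feasible assignment gives total 296.
Every other set of open sites that can feasibly serve all demand totals ≥ 289 even under its best assignment. Minimum: 282.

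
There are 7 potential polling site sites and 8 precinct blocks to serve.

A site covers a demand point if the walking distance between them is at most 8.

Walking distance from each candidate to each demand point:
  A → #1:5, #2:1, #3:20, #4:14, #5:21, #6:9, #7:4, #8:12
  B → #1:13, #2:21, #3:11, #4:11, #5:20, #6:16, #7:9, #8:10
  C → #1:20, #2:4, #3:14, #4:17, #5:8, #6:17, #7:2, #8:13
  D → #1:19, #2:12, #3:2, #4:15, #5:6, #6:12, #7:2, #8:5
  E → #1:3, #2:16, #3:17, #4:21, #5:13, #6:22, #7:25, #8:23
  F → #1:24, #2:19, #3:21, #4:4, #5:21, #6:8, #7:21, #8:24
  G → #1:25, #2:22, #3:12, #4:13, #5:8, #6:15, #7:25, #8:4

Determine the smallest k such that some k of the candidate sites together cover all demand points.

3

Coverage sets (demand points within 8 of each site):
  A: {#1, #2, #7}
  B: {}
  C: {#2, #5, #7}
  D: {#3, #5, #7, #8}
  E: {#1}
  F: {#4, #6}
  G: {#5, #8}
No 2 sites suffice: every size-2 union leaves at least one demand point uncovered.
But {A, D, F} covers everything, so the minimum is 3.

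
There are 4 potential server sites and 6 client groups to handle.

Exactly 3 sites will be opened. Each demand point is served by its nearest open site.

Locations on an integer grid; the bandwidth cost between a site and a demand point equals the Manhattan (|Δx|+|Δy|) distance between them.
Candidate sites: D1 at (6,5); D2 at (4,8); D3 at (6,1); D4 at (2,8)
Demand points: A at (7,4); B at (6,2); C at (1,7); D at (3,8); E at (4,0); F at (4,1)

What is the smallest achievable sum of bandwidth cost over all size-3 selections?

Open {D1, D3, D4}.
  A→D1 2, B→D3 1, C→D4 2, D→D4 1, E→D3 3, F→D3 2  ⇒ total 11.
Compare {D1, D2, D3}: total 13.
Compare {D2, D3, D4}: total 13.
No size-3 selection does better; minimum is 11.

11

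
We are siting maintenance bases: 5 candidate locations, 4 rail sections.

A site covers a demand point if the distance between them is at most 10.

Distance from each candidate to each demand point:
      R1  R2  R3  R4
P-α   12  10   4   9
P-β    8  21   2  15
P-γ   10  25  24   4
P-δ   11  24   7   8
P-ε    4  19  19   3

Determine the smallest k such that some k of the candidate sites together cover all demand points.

2

Coverage sets (demand points within 10 of each site):
  P-α: {R2, R3, R4}
  P-β: {R1, R3}
  P-γ: {R1, R4}
  P-δ: {R3, R4}
  P-ε: {R1, R4}
No single site covers all 4 demand points.
But {P-α, P-β} covers everything, so the minimum is 2.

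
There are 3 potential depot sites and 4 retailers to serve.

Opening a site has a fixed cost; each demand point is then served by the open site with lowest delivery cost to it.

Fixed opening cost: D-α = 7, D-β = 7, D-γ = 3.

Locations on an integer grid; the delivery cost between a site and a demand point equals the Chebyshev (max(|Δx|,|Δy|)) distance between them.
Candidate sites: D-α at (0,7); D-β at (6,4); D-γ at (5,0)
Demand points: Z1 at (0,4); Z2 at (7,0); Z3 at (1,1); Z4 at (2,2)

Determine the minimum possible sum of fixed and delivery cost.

17

Open {D-γ}: assign each demand point to its cheapest open site.
  Z1→D-γ 5, Z2→D-γ 2, Z3→D-γ 4, Z4→D-γ 3
  delivery cost 14, fixed 3 → total 17.
Compare {D-α, D-γ}: delivery cost 12 + fixed 10 = 22.
Compare {D-β, D-γ}: delivery cost 14 + fixed 10 = 24.
Compare {D-β}: delivery cost 19 + fixed 7 = 26.
All other subsets cost ≥ 22. Minimum total cost: 17.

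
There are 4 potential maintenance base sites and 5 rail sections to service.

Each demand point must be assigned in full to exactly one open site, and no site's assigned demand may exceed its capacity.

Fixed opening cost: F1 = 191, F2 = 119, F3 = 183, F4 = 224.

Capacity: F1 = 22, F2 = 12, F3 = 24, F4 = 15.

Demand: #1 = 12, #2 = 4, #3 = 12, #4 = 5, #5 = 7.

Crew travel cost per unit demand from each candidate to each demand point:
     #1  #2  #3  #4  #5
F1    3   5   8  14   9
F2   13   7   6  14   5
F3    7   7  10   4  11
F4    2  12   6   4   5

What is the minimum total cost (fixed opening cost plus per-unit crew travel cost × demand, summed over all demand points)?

Open {F1, F3}; cheapest assignment that respects the capacities:
  F1 (cap 22, load 19): #1, #5 — cost 12×3 + 7×9 = 99
  F3 (cap 24, load 21): #2, #3, #4 — cost 4×7 + 12×10 + 5×4 = 168
  Shipping 267, fixed 374 → total 641.
  Any other capacity-feasible assignment to {F1, F3} ships for at least 267.
Compare {F1, F2, F3}: its best feasible assignment gives total 712.
Compare {F1, F2, F4}: its best feasible assignment gives total 717.
Every other set of open sites that can feasibly serve all demand totals ≥ 712 even under its best assignment. Minimum: 641.

641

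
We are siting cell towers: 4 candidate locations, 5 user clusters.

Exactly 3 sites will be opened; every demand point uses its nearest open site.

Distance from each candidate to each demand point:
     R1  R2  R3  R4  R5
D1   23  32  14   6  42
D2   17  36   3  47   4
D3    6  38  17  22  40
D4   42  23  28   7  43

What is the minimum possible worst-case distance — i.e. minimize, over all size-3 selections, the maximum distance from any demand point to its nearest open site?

23

Open {D1, D2, D4}.
  Farthest demand point is R2 at distance 23 (to D4); all others are ≤ 23.
With {D2, D3, D4} the worst case is 23.
With {D1, D2, D3} the worst case is 32.
No size-3 selection achieves below 23.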